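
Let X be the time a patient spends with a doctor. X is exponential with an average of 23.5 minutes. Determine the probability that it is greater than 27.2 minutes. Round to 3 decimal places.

0.314

The rate is λ = 1/23.5 = 0.0425532 per minute.
P(X > 27.2) = e^(−λ·27.2) = e^(−1.1574) ≈ 0.314.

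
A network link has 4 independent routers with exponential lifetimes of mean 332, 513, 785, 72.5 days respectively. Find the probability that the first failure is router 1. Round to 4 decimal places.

0.1504

Rates: λ_i = 1/mean_i → 0.00301205, 0.00194932, 0.00127389, 0.0137931; Σλ = 0.0200284.
P(router 1 first) = λ_1/Σλ = 0.00301205/0.0200284 ≈ 0.1504.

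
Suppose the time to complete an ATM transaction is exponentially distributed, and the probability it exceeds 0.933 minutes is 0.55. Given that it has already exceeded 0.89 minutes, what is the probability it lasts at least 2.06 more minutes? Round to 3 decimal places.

From e^(−λ·0.933) = 0.55, λ = −ln(0.55)/0.933 = 0.640768.
Memoryless: P(X > 0.89+2.06 | X > 0.89) = P(X > 2.06) = e^(−0.640768·2.06) ≈ 0.267.

0.267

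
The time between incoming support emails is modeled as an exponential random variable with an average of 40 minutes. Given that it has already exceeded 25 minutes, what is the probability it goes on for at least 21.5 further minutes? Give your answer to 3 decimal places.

The rate is λ = 1/40 = 0.025 per minute.
The exponential is memoryless, so the remaining time is again Exp(λ): the condition X > 25 is irrelevant.
P(X > 21.5) = e^(−0.5375) ≈ 0.584.

0.584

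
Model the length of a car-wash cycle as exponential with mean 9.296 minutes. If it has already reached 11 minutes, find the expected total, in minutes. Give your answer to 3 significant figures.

20.3

The rate is λ = 1/9.296 = 0.107573 per minute.
By memorylessness, E[X | X > 11] = 11 + 1/λ = 11 + 9.296 = 20.296 minutes.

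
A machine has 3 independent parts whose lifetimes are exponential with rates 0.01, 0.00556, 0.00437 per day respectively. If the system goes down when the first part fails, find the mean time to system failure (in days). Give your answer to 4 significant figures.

The time to first failure is exponential with rate Σλ = 0.01 + 0.00556 + 0.00437 = 0.01993.
E[min] = 1/Σλ = 1/0.01993 = 50.1756 days.

50.18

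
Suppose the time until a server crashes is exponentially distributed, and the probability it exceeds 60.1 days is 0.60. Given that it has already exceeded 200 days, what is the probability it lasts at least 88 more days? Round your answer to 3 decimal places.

0.473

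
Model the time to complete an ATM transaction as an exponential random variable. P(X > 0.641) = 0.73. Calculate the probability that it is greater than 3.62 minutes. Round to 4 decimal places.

0.1691

e^(−λ·0.641) = 0.73 ⇒ λ = −ln(0.73)/0.641 = 0.490968.
P(X > 3.62) = e^(−0.490968·3.62) = e^(−1.7773) ≈ 0.1691.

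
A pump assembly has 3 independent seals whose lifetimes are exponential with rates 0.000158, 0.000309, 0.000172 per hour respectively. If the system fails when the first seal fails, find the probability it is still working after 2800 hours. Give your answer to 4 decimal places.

0.1671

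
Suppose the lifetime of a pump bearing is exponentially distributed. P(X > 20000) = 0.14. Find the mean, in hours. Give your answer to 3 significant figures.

e^(−λ·20000) = 0.14 ⇒ λ = −ln(0.14)/20000 = 0.0000983056.
Mean = 1/λ = 10172.4 hours.

10200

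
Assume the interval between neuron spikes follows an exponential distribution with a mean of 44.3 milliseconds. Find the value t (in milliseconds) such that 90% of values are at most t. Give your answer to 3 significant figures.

102

The rate is λ = 1/44.3 = 0.0225734 per millisecond.
Set 1 − e^(−λt) = 0.9, so t = −ln(0.1)/λ = 2.3026/0.0225734 ≈ 102.005 milliseconds.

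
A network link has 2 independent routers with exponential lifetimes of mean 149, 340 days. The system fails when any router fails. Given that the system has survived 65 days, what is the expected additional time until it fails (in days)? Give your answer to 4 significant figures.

First-failure rate Σλ = 1/149 + 1/340 = 0.00965259.
By memorylessness the expected residual is 1/Σλ = 103.599 days, regardless of the 65 already elapsed.

103.6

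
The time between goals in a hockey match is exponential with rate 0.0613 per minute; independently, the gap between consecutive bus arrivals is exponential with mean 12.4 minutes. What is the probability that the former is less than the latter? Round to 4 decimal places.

λ_1 = 0.0613, λ_2 = 1/12.4 = 0.0806452.
For independent exponentials, P(the former < the latter) = λ_1/(λ_1+λ_2) = 0.0613/0.141945 ≈ 0.4319.

0.4319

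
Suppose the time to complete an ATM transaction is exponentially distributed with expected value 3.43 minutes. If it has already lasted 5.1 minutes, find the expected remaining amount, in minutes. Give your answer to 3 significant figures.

3.43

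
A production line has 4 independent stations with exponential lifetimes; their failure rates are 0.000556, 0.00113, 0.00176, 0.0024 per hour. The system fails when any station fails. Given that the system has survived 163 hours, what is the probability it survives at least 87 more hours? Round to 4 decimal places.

Time to first failure ~ Exp(Σλ) with Σλ = 0.005846.
By memorylessness, P(T > 163+87 | T > 163) = P(T > 87) = e^(−0.005846·87) ≈ 0.6013.

0.6013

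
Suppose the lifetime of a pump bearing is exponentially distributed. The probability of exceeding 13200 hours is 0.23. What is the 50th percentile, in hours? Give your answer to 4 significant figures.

6226

e^(−λ·13200) = 0.23 ⇒ λ = −ln(0.23)/13200 = 0.000111339.
50th percentile: 1 − e^(−λt) = 0.5, t = −ln(0.5)/λ = 6225.55 hours.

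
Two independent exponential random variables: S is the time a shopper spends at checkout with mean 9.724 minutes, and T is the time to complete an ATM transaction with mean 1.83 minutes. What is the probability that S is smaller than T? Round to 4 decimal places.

0.1584

λ_1 = 1/9.724 = 0.102838, λ_2 = 1/1.83 = 0.546448.
For independent exponentials, P(S < T) = λ_1/(λ_1+λ_2) = 0.102838/0.649286 ≈ 0.1584.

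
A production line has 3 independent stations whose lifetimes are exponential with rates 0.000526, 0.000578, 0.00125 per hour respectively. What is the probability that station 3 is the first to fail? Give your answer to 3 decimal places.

0.531

The time to first failure is exponential with rate Σλ = 0.000526 + 0.000578 + 0.00125 = 0.002354.
P(station 3 first) = λ_3/Σλ = 0.00125/0.002354 ≈ 0.531.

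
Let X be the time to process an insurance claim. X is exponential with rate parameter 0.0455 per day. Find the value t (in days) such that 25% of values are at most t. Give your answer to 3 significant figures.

Set 1 − e^(−λt) = 0.25, so t = −ln(0.75)/λ = 0.28768/0.0455 ≈ 6.32268 days.

6.32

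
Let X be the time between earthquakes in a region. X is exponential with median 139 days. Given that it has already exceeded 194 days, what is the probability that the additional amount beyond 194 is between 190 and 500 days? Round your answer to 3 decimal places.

For an exponential, median = ln(2)/λ, so λ = ln 2 / 139 = 0.00498667 per day.
Memoryless: the residual past 194 is again Exp(λ).
P(190 < residual < 500) = e^(−λ·190) − e^(−λ·500) = 0.38772 − 0.08263 ≈ 0.305.

0.305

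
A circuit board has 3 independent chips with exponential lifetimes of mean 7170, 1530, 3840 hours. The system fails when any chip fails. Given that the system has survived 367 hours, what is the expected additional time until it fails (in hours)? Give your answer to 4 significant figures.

First-failure rate Σλ = 1/7170 + 1/1530 + 1/3840 = 0.00105348.
By memorylessness the expected residual is 1/Σλ = 949.234 hours, regardless of the 367 already elapsed.

949.2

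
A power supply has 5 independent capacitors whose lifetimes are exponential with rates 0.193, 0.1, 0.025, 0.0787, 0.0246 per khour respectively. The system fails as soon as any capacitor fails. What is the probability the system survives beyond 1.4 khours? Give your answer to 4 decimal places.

The time to first failure is exponential with rate Σλ = 0.193 + 0.1 + 0.025 + 0.0787 + 0.0246 = 0.4213.
P(min > 1.4) = e^(−0.4213·1.4) = e^(−0.58982) ≈ 0.5544.

0.5544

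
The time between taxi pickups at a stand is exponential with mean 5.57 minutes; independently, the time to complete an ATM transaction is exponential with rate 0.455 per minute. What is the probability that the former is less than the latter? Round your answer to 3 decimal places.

λ_1 = 1/5.57 = 0.179533, λ_2 = 0.455.
For independent exponentials, P(the former < the latter) = λ_1/(λ_1+λ_2) = 0.179533/0.634533 ≈ 0.283.

0.283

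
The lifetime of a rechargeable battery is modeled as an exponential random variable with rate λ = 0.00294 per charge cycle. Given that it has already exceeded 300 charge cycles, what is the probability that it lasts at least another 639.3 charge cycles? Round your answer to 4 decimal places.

0.1527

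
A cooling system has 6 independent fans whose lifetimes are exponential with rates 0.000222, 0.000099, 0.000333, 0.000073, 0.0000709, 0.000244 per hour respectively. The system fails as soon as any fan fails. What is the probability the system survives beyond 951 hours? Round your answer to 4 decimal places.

0.3713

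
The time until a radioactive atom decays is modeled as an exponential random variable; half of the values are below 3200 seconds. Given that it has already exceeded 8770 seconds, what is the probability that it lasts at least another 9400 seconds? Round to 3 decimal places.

For an exponential, median = ln(2)/λ, so λ = ln 2 / 3200 = 0.000216608 per second.
The exponential is memoryless, so the remaining time is again Exp(λ): the condition X > 8770 is irrelevant.
P(X > 9400) = e^(−2.0361) ≈ 0.131.

0.131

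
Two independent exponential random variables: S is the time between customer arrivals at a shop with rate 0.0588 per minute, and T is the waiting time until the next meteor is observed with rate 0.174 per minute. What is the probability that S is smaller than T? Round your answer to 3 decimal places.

λ_1 = 0.0588, λ_2 = 0.174.
For independent exponentials, P(S < T) = λ_1/(λ_1+λ_2) = 0.0588/0.2328 ≈ 0.253.

0.253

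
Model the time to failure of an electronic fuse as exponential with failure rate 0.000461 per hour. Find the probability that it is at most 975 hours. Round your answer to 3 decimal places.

P(X ≤ 975) = 1 − e^(−λ·975) = 1 − e^(−0.44947) ≈ 0.362.

0.362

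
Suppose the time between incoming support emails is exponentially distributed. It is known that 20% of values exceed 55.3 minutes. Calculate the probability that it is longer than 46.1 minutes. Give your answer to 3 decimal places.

e^(−λ·55.3) = 0.20 ⇒ λ = −ln(0.20)/55.3 = 0.0291038.
P(X > 46.1) = e^(−0.0291038·46.1) = e^(−1.3417) ≈ 0.261.

0.261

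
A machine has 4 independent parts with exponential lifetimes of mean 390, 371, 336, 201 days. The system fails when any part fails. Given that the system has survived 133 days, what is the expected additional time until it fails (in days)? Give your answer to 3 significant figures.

First-failure rate Σλ = 1/390 + 1/371 + 1/336 + 1/201 = 0.0132108.
By memorylessness the expected residual is 1/Σλ = 75.6954 days, regardless of the 133 already elapsed.

75.7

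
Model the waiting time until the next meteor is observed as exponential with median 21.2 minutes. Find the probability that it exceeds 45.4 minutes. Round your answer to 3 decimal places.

0.227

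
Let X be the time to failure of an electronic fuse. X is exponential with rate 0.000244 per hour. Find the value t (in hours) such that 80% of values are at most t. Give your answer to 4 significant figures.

Set 1 − e^(−λt) = 0.8, so t = −ln(0.2)/λ = 1.6094/0.000244 ≈ 6596.06 hours.

6596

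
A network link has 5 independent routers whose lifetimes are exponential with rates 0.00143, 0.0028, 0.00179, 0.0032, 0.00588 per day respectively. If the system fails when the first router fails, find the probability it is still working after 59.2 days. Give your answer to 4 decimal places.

0.4090

The time to first failure is exponential with rate Σλ = 0.00143 + 0.0028 + 0.00179 + 0.0032 + 0.00588 = 0.0151.
P(min > 59.2) = e^(−0.0151·59.2) = e^(−0.89392) ≈ 0.4090.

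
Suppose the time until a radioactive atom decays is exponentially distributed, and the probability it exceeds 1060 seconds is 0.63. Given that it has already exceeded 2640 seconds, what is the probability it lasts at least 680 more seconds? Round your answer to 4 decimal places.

0.7435

From e^(−λ·1060) = 0.63, λ = −ln(0.63)/1060 = 0.000435883.
Memoryless: P(X > 2640+680 | X > 2640) = P(X > 680) = e^(−0.000435883·680) ≈ 0.7435.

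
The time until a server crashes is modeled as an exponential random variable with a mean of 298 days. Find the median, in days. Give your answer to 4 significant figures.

The rate is λ = 1/298 = 0.0033557 per day.
Set 1 − e^(−λt) = 0.5, so t = −ln(0.5)/λ = 0.69315/0.0033557 ≈ 206.558 days.

206.6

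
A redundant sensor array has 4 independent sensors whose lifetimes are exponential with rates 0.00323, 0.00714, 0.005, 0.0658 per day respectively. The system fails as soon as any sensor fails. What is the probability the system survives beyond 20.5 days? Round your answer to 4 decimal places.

The time to first failure is exponential with rate Σλ = 0.00323 + 0.00714 + 0.005 + 0.0658 = 0.08117.
P(min > 20.5) = e^(−0.08117·20.5) = e^(−1.664) ≈ 0.1894.

0.1894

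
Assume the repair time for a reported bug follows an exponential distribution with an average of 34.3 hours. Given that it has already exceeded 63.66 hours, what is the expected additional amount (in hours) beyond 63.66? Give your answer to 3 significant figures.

The rate is λ = 1/34.3 = 0.0291545 per hour.
By memorylessness, the remaining amount past any threshold is again Exp(λ) with mean 1/λ = 34.3 hours.

34.3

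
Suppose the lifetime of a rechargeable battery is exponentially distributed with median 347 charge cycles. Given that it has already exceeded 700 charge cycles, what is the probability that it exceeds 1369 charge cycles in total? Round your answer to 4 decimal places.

For an exponential, median = ln(2)/λ, so λ = ln 2 / 347 = 0.00199754 per charge cycle.
The exponential is memoryless, so the remaining time is again Exp(λ): the condition X > 700 is irrelevant.
P(X > 669) = e^(−1.3364) ≈ 0.2628.

0.2628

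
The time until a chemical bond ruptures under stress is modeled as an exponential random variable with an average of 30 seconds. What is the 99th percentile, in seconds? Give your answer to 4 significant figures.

138.2

The rate is λ = 1/30 = 0.0333333 per second.
Set 1 − e^(−λt) = 0.99, so t = −ln(0.01)/λ = 4.6052/0.0333333 ≈ 138.155 seconds.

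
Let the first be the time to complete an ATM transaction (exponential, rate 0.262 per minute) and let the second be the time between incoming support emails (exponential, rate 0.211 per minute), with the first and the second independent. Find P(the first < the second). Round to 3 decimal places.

λ_1 = 0.262, λ_2 = 0.211.
For independent exponentials, P(the first < the second) = λ_1/(λ_1+λ_2) = 0.262/0.473 ≈ 0.554.

0.554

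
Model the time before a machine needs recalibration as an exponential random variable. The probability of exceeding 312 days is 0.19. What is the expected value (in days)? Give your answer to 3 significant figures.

188

e^(−λ·312) = 0.19 ⇒ λ = −ln(0.19)/312 = 0.00532286.
Mean = 1/λ = 187.869 days.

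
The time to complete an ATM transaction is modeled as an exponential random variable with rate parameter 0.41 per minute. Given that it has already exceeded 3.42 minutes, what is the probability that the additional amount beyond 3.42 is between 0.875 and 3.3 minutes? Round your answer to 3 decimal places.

Memoryless: the residual past 3.42 is again Exp(λ).
P(0.875 < residual < 3.3) = e^(−λ·0.875) − e^(−λ·3.3) = 0.69855 − 0.25846 ≈ 0.440.

0.440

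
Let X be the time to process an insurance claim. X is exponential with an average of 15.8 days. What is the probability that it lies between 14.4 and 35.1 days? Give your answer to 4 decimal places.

0.2935

The rate is λ = 1/15.8 = 0.0632911 per day.
P(14.4 < X < 35.1) = e^(−λ·14.4) − e^(−λ·35.1) = 0.40196 − 0.10844 ≈ 0.2935.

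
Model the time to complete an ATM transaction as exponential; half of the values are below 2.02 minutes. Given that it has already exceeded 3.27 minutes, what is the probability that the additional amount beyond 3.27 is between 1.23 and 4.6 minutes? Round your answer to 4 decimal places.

For an exponential, median = ln(2)/λ, so λ = ln 2 / 2.02 = 0.343142 per minute.
Memoryless: the residual past 3.27 is again Exp(λ).
P(1.23 < residual < 4.6) = e^(−λ·1.23) − e^(−λ·4.6) = 0.65569 − 0.20629 ≈ 0.4494.

0.4494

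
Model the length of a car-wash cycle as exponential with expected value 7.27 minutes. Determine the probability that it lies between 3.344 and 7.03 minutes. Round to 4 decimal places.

The rate is λ = 1/7.27 = 0.137552 per minute.
P(3.344 < X < 7.03) = e^(−λ·3.344) − e^(−λ·7.03) = 0.63130 − 0.38023 ≈ 0.2511.

0.2511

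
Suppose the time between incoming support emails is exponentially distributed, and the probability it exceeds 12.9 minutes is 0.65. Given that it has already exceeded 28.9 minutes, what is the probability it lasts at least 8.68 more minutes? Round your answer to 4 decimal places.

0.7484

From e^(−λ·12.9) = 0.65, λ = −ln(0.65)/12.9 = 0.033394.
Memoryless: P(X > 28.9+8.68 | X > 28.9) = P(X > 8.68) = e^(−0.033394·8.68) ≈ 0.7484.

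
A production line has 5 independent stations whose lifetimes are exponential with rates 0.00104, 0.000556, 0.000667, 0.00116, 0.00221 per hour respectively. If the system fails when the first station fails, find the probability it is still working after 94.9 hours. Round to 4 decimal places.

The time to first failure is exponential with rate Σλ = 0.00104 + 0.000556 + 0.000667 + 0.00116 + 0.00221 = 0.005633.
P(min > 94.9) = e^(−0.005633·94.9) = e^(−0.53457) ≈ 0.5859.

0.5859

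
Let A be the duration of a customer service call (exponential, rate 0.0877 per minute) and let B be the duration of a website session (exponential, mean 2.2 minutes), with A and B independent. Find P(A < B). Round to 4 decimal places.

0.1617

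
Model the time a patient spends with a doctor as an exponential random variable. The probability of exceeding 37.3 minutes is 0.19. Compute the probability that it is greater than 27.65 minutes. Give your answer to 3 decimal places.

e^(−λ·37.3) = 0.19 ⇒ λ = −ln(0.19)/37.3 = 0.0445236.
P(X > 27.65) = e^(−0.0445236·27.65) = e^(−1.2311) ≈ 0.292.

0.292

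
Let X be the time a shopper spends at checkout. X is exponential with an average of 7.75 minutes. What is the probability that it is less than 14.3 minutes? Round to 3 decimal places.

0.842

The rate is λ = 1/7.75 = 0.129032 per minute.
P(X ≤ 14.3) = 1 − e^(−λ·14.3) = 1 − e^(−1.8452) ≈ 0.842.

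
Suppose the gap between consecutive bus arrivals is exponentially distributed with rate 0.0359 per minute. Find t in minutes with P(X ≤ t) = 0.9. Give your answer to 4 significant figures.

64.14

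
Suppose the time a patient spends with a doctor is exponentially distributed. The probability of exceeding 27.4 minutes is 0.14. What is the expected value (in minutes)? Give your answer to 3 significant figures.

e^(−λ·27.4) = 0.14 ⇒ λ = −ln(0.14)/27.4 = 0.0717559.
Mean = 1/λ = 13.9361 minutes.

13.9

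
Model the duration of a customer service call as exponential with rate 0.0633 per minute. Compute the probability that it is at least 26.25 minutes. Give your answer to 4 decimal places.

0.1898

P(X > 26.25) = e^(−λ·26.25) = e^(−1.6616) ≈ 0.1898.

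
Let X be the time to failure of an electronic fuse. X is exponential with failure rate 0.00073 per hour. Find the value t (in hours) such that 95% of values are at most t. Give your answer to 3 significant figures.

4100

Set 1 − e^(−λt) = 0.95, so t = −ln(0.05)/λ = 2.9957/0.00073 ≈ 4103.74 hours.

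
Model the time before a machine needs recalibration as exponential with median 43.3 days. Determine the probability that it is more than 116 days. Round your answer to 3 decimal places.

For an exponential, median = ln(2)/λ, so λ = ln 2 / 43.3 = 0.016008 per day.
P(X > 116) = e^(−λ·116) = e^(−1.8569) ≈ 0.156.

0.156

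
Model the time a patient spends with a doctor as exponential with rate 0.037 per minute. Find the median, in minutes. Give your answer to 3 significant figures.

18.7

Set 1 − e^(−λt) = 0.5, so t = −ln(0.5)/λ = 0.69315/0.037 ≈ 18.7337 minutes.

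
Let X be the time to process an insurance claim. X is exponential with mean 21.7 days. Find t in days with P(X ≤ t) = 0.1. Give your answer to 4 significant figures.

The rate is λ = 1/21.7 = 0.0460829 per day.
Set 1 − e^(−λt) = 0.1, so t = −ln(0.9)/λ = 0.10536/0.0460829 ≈ 2.28632 days.

2.286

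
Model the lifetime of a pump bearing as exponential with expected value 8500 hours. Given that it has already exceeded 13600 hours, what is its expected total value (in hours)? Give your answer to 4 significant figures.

22100

The rate is λ = 1/8500 = 0.000117647 per hour.
By memorylessness, E[X | X > 13600] = 13600 + 1/λ = 13600 + 8500 = 22100 hours.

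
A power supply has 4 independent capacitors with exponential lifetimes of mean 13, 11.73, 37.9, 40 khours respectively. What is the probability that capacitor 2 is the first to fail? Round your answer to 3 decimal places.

0.399

Rates: λ_i = 1/mean_i → 0.0769231, 0.0852515, 0.0263852, 0.025; Σλ = 0.21356.
P(capacitor 2 first) = λ_2/Σλ = 0.0852515/0.21356 ≈ 0.399.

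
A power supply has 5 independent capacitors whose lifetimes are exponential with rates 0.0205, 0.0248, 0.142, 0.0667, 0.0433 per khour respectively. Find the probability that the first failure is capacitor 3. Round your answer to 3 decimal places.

0.478

The time to first failure is exponential with rate Σλ = 0.0205 + 0.0248 + 0.142 + 0.0667 + 0.0433 = 0.2973.
P(capacitor 3 first) = λ_3/Σλ = 0.142/0.2973 ≈ 0.478.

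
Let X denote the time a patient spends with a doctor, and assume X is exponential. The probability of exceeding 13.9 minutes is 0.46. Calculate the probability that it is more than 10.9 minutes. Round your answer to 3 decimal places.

e^(−λ·13.9) = 0.46 ⇒ λ = −ln(0.46)/13.9 = 0.0558654.
P(X > 10.9) = e^(−0.0558654·10.9) = e^(−0.60893) ≈ 0.544.

0.544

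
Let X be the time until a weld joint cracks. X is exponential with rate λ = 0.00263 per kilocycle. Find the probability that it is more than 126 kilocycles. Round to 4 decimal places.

P(X > 126) = e^(−λ·126) = e^(−0.33138) ≈ 0.7179.

0.7179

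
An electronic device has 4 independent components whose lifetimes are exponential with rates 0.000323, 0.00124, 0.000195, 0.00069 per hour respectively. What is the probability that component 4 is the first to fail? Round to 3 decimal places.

The time to first failure is exponential with rate Σλ = 0.000323 + 0.00124 + 0.000195 + 0.00069 = 0.002448.
P(component 4 first) = λ_4/Σλ = 0.00069/0.002448 ≈ 0.282.

0.282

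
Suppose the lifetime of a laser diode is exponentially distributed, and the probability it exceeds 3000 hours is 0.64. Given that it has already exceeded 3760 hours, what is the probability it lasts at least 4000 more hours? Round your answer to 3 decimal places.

0.552

From e^(−λ·3000) = 0.64, λ = −ln(0.64)/3000 = 0.000148762.
Memoryless: P(X > 3760+4000 | X > 3760) = P(X > 4000) = e^(−0.000148762·4000) ≈ 0.552.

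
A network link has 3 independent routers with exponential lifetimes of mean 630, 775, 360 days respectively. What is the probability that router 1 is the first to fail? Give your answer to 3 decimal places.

0.281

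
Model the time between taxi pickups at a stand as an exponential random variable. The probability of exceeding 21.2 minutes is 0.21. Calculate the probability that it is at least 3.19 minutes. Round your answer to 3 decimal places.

e^(−λ·21.2) = 0.21 ⇒ λ = −ln(0.21)/21.2 = 0.0736155.
P(X > 3.19) = e^(−0.0736155·3.19) = e^(−0.23483) ≈ 0.791.

0.791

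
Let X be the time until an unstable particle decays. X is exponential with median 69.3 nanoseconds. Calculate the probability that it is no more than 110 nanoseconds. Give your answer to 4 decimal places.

For an exponential, median = ln(2)/λ, so λ = ln 2 / 69.3 = 0.0100021 per nanosecond.
P(X ≤ 110) = 1 − e^(−λ·110) = 1 − e^(−1.1002) ≈ 0.6672.

0.6672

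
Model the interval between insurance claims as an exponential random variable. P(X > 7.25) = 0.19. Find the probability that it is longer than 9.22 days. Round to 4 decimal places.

e^(−λ·7.25) = 0.19 ⇒ λ = −ln(0.19)/7.25 = 0.229066.
P(X > 9.22) = e^(−0.229066·9.22) = e^(−2.112) ≈ 0.1210.

0.1210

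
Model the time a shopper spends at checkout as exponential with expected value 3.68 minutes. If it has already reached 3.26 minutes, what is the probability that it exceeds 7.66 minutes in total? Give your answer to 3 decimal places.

0.303

The rate is λ = 1/3.68 = 0.271739 per minute.
P(X > s+t | X > s) = e^(−λ(s+t))/e^(−λs) = e^(−λt), independent of s = 3.26.
P(X > 4.4) = e^(−1.1957) ≈ 0.303.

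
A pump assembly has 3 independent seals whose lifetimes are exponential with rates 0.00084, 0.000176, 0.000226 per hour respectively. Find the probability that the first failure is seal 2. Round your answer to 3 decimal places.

The time to first failure is exponential with rate Σλ = 0.00084 + 0.000176 + 0.000226 = 0.001242.
P(seal 2 first) = λ_2/Σλ = 0.000176/0.001242 ≈ 0.142.

0.142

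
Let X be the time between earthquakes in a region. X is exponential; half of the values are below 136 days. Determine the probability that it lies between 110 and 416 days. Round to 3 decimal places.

0.451

For an exponential, median = ln(2)/λ, so λ = ln 2 / 136 = 0.00509667 per day.
P(110 < X < 416) = e^(−λ·110) − e^(−λ·416) = 0.57085 − 0.12001 ≈ 0.451.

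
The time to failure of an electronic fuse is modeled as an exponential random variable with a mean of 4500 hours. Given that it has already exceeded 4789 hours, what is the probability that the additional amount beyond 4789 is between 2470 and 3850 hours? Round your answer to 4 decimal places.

0.1525

The rate is λ = 1/4500 = 0.000222222 per hour.
Memoryless: the residual past 4789 is again Exp(λ).
P(2470 < residual < 3850) = e^(−λ·2470) − e^(−λ·3850) = 0.57759 − 0.42505 ≈ 0.1525.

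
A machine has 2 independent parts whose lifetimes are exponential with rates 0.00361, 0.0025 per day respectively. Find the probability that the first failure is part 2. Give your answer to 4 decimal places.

0.4092

The time to first failure is exponential with rate Σλ = 0.00361 + 0.0025 = 0.00611.
P(part 2 first) = λ_2/Σλ = 0.0025/0.00611 ≈ 0.4092.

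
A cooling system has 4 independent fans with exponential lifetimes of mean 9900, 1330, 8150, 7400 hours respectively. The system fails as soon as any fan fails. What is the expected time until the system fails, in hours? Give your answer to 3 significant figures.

900

The first failure time is exponential with rate Σλ_i = 1/9900 + 1/1330 + 1/8150 + 1/7400 = 0.00111072 per hour.
E[min] = 1/Σλ = 1/0.00111072 = 900.313 hours.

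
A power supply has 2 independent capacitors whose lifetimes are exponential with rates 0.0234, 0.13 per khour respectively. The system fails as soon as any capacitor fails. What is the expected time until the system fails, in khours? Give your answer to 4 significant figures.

The time to first failure is exponential with rate Σλ = 0.0234 + 0.13 = 0.1534.
E[min] = 1/Σλ = 1/0.1534 = 6.5189 khours.

6.519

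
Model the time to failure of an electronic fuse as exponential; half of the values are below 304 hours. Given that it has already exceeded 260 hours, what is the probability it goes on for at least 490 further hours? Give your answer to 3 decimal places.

For an exponential, median = ln(2)/λ, so λ = ln 2 / 304 = 0.00228009 per hour.
P(X > s+t | X > s) = e^(−λ(s+t))/e^(−λs) = e^(−λt), independent of s = 260.
P(X > 490) = e^(−1.1172) ≈ 0.327.

0.327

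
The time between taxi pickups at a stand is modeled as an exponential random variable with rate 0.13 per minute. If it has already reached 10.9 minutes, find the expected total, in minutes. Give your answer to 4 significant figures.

18.59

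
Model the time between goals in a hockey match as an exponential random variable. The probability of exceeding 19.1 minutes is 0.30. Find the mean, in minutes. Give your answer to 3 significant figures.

15.9

e^(−λ·19.1) = 0.30 ⇒ λ = −ln(0.30)/19.1 = 0.0630352.
Mean = 1/λ = 15.8641 minutes.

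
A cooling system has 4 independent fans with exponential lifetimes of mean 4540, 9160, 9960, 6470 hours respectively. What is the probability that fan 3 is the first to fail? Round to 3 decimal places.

Rates: λ_i = 1/mean_i → 0.000220264, 0.00010917, 0.000100402, 0.00015456; Σλ = 0.000584396.
P(fan 3 first) = λ_3/Σλ = 0.000100402/0.000584396 ≈ 0.172.

0.172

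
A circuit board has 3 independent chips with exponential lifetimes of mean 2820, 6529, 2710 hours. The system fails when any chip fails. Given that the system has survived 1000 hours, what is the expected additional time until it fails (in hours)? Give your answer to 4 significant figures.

First-failure rate Σλ = 1/2820 + 1/6529 + 1/2710 = 0.000876776.
By memorylessness the expected residual is 1/Σλ = 1140.54 hours, regardless of the 1000 already elapsed.

1141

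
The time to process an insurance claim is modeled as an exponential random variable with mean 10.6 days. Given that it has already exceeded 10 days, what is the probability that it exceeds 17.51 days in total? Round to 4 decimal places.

The rate is λ = 1/10.6 = 0.0943396 per day.
By the memoryless property, P(X > 10+7.51 | X > 10) = P(X > 7.51).
P(X > 7.51) = e^(−0.70849) ≈ 0.4924.

0.4924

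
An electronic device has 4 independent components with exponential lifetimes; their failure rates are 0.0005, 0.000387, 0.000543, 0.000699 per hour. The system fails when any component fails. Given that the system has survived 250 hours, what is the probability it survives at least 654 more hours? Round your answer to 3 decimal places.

Time to first failure ~ Exp(Σλ) with Σλ = 0.002129.
By memorylessness, P(T > 250+654 | T > 250) = P(T > 654) = e^(−0.002129·654) ≈ 0.248.

0.248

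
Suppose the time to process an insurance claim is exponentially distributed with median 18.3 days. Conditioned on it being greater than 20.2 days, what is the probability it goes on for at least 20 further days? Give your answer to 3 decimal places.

For an exponential, median = ln(2)/λ, so λ = ln 2 / 18.3 = 0.0378769 per day.
P(X > s+t | X > s) = e^(−λ(s+t))/e^(−λs) = e^(−λt), independent of s = 20.2.
P(X > 20) = e^(−0.75754) ≈ 0.469.

0.469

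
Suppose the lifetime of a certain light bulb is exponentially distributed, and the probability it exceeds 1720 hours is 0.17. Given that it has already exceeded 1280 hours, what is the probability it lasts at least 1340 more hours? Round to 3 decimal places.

From e^(−λ·1720) = 0.17, λ = −ln(0.17)/1720 = 0.00103021.
Memoryless: P(X > 1280+1340 | X > 1280) = P(X > 1340) = e^(−0.00103021·1340) ≈ 0.251.

0.251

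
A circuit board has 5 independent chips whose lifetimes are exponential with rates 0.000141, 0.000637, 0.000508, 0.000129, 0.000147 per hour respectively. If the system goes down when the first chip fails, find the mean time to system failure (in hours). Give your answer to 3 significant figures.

The time to first failure is exponential with rate Σλ = 0.000141 + 0.000637 + 0.000508 + 0.000129 + 0.000147 = 0.001562.
E[min] = 1/Σλ = 1/0.001562 = 640.205 hours.

640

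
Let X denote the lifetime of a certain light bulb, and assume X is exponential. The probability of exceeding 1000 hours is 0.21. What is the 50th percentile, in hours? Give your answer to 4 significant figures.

444.1

e^(−λ·1000) = 0.21 ⇒ λ = −ln(0.21)/1000 = 0.00156065.
50th percentile: 1 − e^(−λt) = 0.5, t = −ln(0.5)/λ = 444.141 hours.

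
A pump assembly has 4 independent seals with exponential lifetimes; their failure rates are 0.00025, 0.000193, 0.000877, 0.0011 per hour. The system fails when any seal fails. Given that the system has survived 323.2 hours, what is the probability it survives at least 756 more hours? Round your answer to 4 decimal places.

Time to first failure ~ Exp(Σλ) with Σλ = 0.00242.
By memorylessness, P(T > 323.2+756 | T > 323.2) = P(T > 756) = e^(−0.00242·756) ≈ 0.1605.

0.1605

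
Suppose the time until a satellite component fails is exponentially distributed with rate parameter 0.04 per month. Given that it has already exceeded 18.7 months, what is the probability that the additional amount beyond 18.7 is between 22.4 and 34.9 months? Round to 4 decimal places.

0.1606

Memoryless: the residual past 18.7 is again Exp(λ).
P(22.4 < residual < 34.9) = e^(−λ·22.4) − e^(−λ·34.9) = 0.40820 − 0.24759 ≈ 0.1606.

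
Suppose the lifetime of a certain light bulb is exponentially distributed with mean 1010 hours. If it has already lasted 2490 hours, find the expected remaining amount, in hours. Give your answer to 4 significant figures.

The rate is λ = 1/1010 = 0.000990099 per hour.
By memorylessness, the remaining amount past any threshold is again Exp(λ) with mean 1/λ = 1010 hours.

1010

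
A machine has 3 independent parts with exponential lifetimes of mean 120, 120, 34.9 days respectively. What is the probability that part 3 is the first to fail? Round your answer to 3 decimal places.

Rates: λ_i = 1/mean_i → 0.00833333, 0.00833333, 0.0286533; Σλ = 0.04532.
P(part 3 first) = λ_3/Σλ = 0.0286533/0.04532 ≈ 0.632.

0.632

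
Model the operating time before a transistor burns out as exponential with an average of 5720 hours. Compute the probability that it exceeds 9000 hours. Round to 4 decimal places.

0.2073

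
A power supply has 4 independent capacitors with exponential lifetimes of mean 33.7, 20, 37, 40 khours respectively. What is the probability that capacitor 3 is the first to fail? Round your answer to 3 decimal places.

Rates: λ_i = 1/mean_i → 0.0296736, 0.05, 0.027027, 0.025; Σλ = 0.131701.
P(capacitor 3 first) = λ_3/Σλ = 0.027027/0.131701 ≈ 0.205.

0.205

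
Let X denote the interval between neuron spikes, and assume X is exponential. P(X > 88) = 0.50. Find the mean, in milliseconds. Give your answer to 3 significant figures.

e^(−λ·88) = 0.50 ⇒ λ = −ln(0.50)/88 = 0.00787667.
Mean = 1/λ = 126.957 milliseconds.

127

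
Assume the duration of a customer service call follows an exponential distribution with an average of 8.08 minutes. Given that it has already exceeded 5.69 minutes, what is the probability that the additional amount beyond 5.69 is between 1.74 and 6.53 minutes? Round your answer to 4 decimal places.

The rate is λ = 1/8.08 = 0.123762 per minute.
Memoryless: the residual past 5.69 is again Exp(λ).
P(1.74 < residual < 6.53) = e^(−λ·1.74) − e^(−λ·6.53) = 0.80626 − 0.44567 ≈ 0.3606.

0.3606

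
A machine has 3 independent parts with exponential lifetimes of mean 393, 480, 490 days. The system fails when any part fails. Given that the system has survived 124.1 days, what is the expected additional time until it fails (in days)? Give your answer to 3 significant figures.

150

First-failure rate Σλ = 1/393 + 1/480 + 1/490 = 0.00666868.
By memorylessness the expected residual is 1/Σλ = 149.955 days, regardless of the 124.1 already elapsed.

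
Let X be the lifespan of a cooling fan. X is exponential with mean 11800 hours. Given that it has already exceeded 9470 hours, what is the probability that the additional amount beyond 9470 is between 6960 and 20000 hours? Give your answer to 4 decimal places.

0.3708

The rate is λ = 1/11800 = 0.0000847458 per hour.
Memoryless: the residual past 9470 is again Exp(λ).
P(6960 < residual < 20000) = e^(−λ·6960) − e^(−λ·20000) = 0.55442 − 0.18361 ≈ 0.3708.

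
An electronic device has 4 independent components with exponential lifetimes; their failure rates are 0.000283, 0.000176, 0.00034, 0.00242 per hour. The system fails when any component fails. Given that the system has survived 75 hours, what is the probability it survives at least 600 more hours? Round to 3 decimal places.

Time to first failure ~ Exp(Σλ) with Σλ = 0.003219.
By memorylessness, P(T > 75+600 | T > 75) = P(T > 600) = e^(−0.003219·600) ≈ 0.145.

0.145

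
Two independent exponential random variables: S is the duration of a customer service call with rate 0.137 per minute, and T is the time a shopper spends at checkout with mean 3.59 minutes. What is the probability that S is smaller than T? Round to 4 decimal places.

0.3297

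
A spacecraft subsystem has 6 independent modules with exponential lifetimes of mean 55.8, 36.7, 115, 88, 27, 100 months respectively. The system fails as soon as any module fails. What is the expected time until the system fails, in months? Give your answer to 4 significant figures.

The first failure time is exponential with rate Σλ_i = 1/55.8 + 1/36.7 + 1/115 + 1/88 + 1/27 + 1/100 = 0.112265 per month.
E[min] = 1/Σλ = 1/0.112265 = 8.90746 months.

8.907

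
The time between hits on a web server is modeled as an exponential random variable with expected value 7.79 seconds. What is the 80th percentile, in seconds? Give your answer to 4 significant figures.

The rate is λ = 1/7.79 = 0.12837 per second.
Set 1 − e^(−λt) = 0.8, so t = −ln(0.2)/λ = 1.6094/0.12837 ≈ 12.5375 seconds.

12.54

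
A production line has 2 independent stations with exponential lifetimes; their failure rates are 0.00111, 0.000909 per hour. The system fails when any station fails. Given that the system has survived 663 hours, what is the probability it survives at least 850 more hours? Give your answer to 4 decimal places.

0.1798

Time to first failure ~ Exp(Σλ) with Σλ = 0.002019.
By memorylessness, P(T > 663+850 | T > 663) = P(T > 850) = e^(−0.002019·850) ≈ 0.1798.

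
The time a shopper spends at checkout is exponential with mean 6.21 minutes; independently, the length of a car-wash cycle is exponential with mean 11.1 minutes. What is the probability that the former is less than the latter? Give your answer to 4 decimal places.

λ_1 = 1/6.21 = 0.161031, λ_2 = 1/11.1 = 0.0900901.
For independent exponentials, P(the former < the latter) = λ_1/(λ_1+λ_2) = 0.161031/0.251121 ≈ 0.6412.

0.6412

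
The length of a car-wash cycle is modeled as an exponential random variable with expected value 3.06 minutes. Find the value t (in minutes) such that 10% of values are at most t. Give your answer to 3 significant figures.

The rate is λ = 1/3.06 = 0.326797 per minute.
Set 1 − e^(−λt) = 0.1, so t = −ln(0.9)/λ = 0.10536/0.326797 ≈ 0.322403 minutes.

0.322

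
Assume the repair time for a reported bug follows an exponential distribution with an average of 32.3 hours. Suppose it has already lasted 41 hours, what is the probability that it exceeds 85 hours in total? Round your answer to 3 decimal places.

The rate is λ = 1/32.3 = 0.0309598 per hour.
P(X > s+t | X > s) = e^(−λ(s+t))/e^(−λs) = e^(−λt), independent of s = 41.
P(X > 44) = e^(−1.3622) ≈ 0.256.

0.256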